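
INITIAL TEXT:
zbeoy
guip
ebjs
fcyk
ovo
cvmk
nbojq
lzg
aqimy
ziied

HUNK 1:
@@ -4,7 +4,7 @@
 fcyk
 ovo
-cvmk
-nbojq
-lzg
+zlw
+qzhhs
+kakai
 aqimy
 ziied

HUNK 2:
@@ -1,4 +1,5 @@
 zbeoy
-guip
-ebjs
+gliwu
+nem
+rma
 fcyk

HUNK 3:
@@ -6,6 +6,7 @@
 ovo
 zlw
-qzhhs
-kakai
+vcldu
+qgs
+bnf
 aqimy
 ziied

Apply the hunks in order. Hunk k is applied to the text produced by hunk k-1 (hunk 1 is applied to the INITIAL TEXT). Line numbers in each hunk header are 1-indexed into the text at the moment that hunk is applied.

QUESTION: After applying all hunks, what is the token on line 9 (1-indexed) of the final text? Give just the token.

Hunk 1: at line 4 remove [cvmk,nbojq,lzg] add [zlw,qzhhs,kakai] -> 10 lines: zbeoy guip ebjs fcyk ovo zlw qzhhs kakai aqimy ziied
Hunk 2: at line 1 remove [guip,ebjs] add [gliwu,nem,rma] -> 11 lines: zbeoy gliwu nem rma fcyk ovo zlw qzhhs kakai aqimy ziied
Hunk 3: at line 6 remove [qzhhs,kakai] add [vcldu,qgs,bnf] -> 12 lines: zbeoy gliwu nem rma fcyk ovo zlw vcldu qgs bnf aqimy ziied
Final line 9: qgs

Answer: qgs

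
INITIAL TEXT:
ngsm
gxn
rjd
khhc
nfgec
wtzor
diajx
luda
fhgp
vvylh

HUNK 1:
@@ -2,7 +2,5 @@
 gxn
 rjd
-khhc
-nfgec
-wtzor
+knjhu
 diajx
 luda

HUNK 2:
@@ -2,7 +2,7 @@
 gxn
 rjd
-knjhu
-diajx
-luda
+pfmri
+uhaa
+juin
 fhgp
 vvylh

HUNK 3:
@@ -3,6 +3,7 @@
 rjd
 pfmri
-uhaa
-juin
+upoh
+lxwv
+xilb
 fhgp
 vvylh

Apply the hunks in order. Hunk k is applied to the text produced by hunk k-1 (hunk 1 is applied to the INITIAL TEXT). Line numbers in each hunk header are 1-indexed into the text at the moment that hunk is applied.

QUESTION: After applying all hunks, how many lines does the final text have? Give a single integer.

Hunk 1: at line 2 remove [khhc,nfgec,wtzor] add [knjhu] -> 8 lines: ngsm gxn rjd knjhu diajx luda fhgp vvylh
Hunk 2: at line 2 remove [knjhu,diajx,luda] add [pfmri,uhaa,juin] -> 8 lines: ngsm gxn rjd pfmri uhaa juin fhgp vvylh
Hunk 3: at line 3 remove [uhaa,juin] add [upoh,lxwv,xilb] -> 9 lines: ngsm gxn rjd pfmri upoh lxwv xilb fhgp vvylh
Final line count: 9

Answer: 9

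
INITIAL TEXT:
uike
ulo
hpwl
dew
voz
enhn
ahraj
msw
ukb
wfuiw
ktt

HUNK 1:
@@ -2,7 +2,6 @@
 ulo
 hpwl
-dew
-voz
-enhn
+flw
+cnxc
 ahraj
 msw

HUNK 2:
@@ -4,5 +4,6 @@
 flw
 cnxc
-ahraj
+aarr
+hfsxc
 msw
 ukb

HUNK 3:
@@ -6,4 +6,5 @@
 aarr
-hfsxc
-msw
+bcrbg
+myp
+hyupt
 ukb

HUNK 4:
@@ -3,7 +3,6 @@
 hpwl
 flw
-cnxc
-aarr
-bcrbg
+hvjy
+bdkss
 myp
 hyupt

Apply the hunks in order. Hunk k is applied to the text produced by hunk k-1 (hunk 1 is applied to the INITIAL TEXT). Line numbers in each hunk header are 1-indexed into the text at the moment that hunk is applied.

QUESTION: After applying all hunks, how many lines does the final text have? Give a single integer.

Answer: 11

Derivation:
Hunk 1: at line 2 remove [dew,voz,enhn] add [flw,cnxc] -> 10 lines: uike ulo hpwl flw cnxc ahraj msw ukb wfuiw ktt
Hunk 2: at line 4 remove [ahraj] add [aarr,hfsxc] -> 11 lines: uike ulo hpwl flw cnxc aarr hfsxc msw ukb wfuiw ktt
Hunk 3: at line 6 remove [hfsxc,msw] add [bcrbg,myp,hyupt] -> 12 lines: uike ulo hpwl flw cnxc aarr bcrbg myp hyupt ukb wfuiw ktt
Hunk 4: at line 3 remove [cnxc,aarr,bcrbg] add [hvjy,bdkss] -> 11 lines: uike ulo hpwl flw hvjy bdkss myp hyupt ukb wfuiw ktt
Final line count: 11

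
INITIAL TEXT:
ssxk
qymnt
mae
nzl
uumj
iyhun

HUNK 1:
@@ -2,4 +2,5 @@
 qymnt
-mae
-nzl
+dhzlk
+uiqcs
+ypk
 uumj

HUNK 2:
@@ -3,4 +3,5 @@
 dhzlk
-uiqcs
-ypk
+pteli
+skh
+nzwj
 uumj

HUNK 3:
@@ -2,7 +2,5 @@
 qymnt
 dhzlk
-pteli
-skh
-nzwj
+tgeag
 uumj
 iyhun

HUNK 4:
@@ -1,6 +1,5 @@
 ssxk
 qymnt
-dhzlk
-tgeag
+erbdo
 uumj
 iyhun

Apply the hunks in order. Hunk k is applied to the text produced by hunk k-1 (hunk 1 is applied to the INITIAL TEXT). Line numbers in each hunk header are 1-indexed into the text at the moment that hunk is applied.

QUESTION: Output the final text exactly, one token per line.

Answer: ssxk
qymnt
erbdo
uumj
iyhun

Derivation:
Hunk 1: at line 2 remove [mae,nzl] add [dhzlk,uiqcs,ypk] -> 7 lines: ssxk qymnt dhzlk uiqcs ypk uumj iyhun
Hunk 2: at line 3 remove [uiqcs,ypk] add [pteli,skh,nzwj] -> 8 lines: ssxk qymnt dhzlk pteli skh nzwj uumj iyhun
Hunk 3: at line 2 remove [pteli,skh,nzwj] add [tgeag] -> 6 lines: ssxk qymnt dhzlk tgeag uumj iyhun
Hunk 4: at line 1 remove [dhzlk,tgeag] add [erbdo] -> 5 lines: ssxk qymnt erbdo uumj iyhun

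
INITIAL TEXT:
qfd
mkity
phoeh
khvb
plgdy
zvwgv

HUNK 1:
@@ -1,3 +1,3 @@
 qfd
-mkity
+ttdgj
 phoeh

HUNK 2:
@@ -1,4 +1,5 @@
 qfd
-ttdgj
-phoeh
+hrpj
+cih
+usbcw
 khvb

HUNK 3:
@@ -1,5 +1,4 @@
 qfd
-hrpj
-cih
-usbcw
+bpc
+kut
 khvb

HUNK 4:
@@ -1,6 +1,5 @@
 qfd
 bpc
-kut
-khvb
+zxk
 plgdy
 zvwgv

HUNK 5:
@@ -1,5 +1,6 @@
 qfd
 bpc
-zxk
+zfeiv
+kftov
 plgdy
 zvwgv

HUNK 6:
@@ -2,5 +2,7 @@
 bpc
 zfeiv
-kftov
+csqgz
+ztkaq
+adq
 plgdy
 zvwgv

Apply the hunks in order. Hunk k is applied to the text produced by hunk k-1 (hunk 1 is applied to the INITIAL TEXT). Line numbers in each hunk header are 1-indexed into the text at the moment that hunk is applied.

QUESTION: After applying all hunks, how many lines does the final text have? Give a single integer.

Answer: 8

Derivation:
Hunk 1: at line 1 remove [mkity] add [ttdgj] -> 6 lines: qfd ttdgj phoeh khvb plgdy zvwgv
Hunk 2: at line 1 remove [ttdgj,phoeh] add [hrpj,cih,usbcw] -> 7 lines: qfd hrpj cih usbcw khvb plgdy zvwgv
Hunk 3: at line 1 remove [hrpj,cih,usbcw] add [bpc,kut] -> 6 lines: qfd bpc kut khvb plgdy zvwgv
Hunk 4: at line 1 remove [kut,khvb] add [zxk] -> 5 lines: qfd bpc zxk plgdy zvwgv
Hunk 5: at line 1 remove [zxk] add [zfeiv,kftov] -> 6 lines: qfd bpc zfeiv kftov plgdy zvwgv
Hunk 6: at line 2 remove [kftov] add [csqgz,ztkaq,adq] -> 8 lines: qfd bpc zfeiv csqgz ztkaq adq plgdy zvwgv
Final line count: 8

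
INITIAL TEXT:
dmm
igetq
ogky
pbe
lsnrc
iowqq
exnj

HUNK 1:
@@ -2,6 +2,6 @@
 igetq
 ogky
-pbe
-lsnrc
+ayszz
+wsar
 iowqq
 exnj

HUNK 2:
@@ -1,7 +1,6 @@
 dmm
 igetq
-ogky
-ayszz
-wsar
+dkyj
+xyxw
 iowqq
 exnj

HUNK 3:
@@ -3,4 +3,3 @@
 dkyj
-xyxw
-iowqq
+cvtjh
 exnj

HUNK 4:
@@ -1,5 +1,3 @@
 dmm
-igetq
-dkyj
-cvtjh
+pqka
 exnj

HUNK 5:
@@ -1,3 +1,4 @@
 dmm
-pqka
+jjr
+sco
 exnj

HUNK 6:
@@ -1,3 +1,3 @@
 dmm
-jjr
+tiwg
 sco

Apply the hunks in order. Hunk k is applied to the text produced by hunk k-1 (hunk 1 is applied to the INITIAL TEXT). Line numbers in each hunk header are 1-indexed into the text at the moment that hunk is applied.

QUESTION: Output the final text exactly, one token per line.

Hunk 1: at line 2 remove [pbe,lsnrc] add [ayszz,wsar] -> 7 lines: dmm igetq ogky ayszz wsar iowqq exnj
Hunk 2: at line 1 remove [ogky,ayszz,wsar] add [dkyj,xyxw] -> 6 lines: dmm igetq dkyj xyxw iowqq exnj
Hunk 3: at line 3 remove [xyxw,iowqq] add [cvtjh] -> 5 lines: dmm igetq dkyj cvtjh exnj
Hunk 4: at line 1 remove [igetq,dkyj,cvtjh] add [pqka] -> 3 lines: dmm pqka exnj
Hunk 5: at line 1 remove [pqka] add [jjr,sco] -> 4 lines: dmm jjr sco exnj
Hunk 6: at line 1 remove [jjr] add [tiwg] -> 4 lines: dmm tiwg sco exnj

Answer: dmm
tiwg
sco
exnj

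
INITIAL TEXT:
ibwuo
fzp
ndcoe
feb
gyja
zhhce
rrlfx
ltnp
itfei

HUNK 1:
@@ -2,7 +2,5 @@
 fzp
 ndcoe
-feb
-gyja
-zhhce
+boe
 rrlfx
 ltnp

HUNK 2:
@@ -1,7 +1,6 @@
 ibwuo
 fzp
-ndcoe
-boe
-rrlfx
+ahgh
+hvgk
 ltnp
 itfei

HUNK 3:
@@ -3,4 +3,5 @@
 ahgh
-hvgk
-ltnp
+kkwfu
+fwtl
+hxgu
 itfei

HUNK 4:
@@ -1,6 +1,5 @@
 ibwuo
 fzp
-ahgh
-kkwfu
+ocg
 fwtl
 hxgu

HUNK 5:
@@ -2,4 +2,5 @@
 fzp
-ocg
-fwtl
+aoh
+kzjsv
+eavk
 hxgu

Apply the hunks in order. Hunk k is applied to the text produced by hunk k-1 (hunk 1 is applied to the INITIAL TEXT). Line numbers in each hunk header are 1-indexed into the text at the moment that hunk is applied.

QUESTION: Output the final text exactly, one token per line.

Hunk 1: at line 2 remove [feb,gyja,zhhce] add [boe] -> 7 lines: ibwuo fzp ndcoe boe rrlfx ltnp itfei
Hunk 2: at line 1 remove [ndcoe,boe,rrlfx] add [ahgh,hvgk] -> 6 lines: ibwuo fzp ahgh hvgk ltnp itfei
Hunk 3: at line 3 remove [hvgk,ltnp] add [kkwfu,fwtl,hxgu] -> 7 lines: ibwuo fzp ahgh kkwfu fwtl hxgu itfei
Hunk 4: at line 1 remove [ahgh,kkwfu] add [ocg] -> 6 lines: ibwuo fzp ocg fwtl hxgu itfei
Hunk 5: at line 2 remove [ocg,fwtl] add [aoh,kzjsv,eavk] -> 7 lines: ibwuo fzp aoh kzjsv eavk hxgu itfei

Answer: ibwuo
fzp
aoh
kzjsv
eavk
hxgu
itfei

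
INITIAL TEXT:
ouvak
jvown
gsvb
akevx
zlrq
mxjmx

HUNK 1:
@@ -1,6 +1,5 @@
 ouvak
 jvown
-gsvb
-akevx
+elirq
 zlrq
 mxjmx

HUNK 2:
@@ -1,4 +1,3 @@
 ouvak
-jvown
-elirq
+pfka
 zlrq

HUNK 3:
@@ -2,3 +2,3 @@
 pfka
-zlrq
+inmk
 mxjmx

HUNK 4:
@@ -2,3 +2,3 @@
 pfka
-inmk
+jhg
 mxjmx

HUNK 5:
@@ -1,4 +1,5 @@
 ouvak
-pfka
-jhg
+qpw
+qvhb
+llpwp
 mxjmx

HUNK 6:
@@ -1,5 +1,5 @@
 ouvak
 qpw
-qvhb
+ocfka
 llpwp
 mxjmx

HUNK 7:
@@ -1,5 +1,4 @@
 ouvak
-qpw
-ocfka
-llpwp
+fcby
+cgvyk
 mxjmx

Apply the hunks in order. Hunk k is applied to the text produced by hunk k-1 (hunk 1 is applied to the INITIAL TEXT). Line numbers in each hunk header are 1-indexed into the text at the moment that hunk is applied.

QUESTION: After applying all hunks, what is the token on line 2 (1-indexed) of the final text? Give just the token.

Answer: fcby

Derivation:
Hunk 1: at line 1 remove [gsvb,akevx] add [elirq] -> 5 lines: ouvak jvown elirq zlrq mxjmx
Hunk 2: at line 1 remove [jvown,elirq] add [pfka] -> 4 lines: ouvak pfka zlrq mxjmx
Hunk 3: at line 2 remove [zlrq] add [inmk] -> 4 lines: ouvak pfka inmk mxjmx
Hunk 4: at line 2 remove [inmk] add [jhg] -> 4 lines: ouvak pfka jhg mxjmx
Hunk 5: at line 1 remove [pfka,jhg] add [qpw,qvhb,llpwp] -> 5 lines: ouvak qpw qvhb llpwp mxjmx
Hunk 6: at line 1 remove [qvhb] add [ocfka] -> 5 lines: ouvak qpw ocfka llpwp mxjmx
Hunk 7: at line 1 remove [qpw,ocfka,llpwp] add [fcby,cgvyk] -> 4 lines: ouvak fcby cgvyk mxjmx
Final line 2: fcby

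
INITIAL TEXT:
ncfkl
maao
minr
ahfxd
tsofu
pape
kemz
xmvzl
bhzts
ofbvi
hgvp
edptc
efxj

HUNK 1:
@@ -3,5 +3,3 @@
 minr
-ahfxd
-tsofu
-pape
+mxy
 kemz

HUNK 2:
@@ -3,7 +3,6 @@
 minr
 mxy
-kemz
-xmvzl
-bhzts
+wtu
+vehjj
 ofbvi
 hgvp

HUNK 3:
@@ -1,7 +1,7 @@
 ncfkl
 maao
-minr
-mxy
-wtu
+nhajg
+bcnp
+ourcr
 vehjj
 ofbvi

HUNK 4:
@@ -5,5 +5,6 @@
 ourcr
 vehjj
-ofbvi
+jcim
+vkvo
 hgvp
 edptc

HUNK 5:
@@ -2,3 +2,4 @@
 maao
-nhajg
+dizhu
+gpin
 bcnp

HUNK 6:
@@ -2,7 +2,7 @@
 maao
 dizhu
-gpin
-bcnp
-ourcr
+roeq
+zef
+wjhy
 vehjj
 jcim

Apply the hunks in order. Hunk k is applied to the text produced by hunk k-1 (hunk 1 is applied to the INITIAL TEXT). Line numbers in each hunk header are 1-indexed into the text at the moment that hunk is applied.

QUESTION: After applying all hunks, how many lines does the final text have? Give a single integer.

Hunk 1: at line 3 remove [ahfxd,tsofu,pape] add [mxy] -> 11 lines: ncfkl maao minr mxy kemz xmvzl bhzts ofbvi hgvp edptc efxj
Hunk 2: at line 3 remove [kemz,xmvzl,bhzts] add [wtu,vehjj] -> 10 lines: ncfkl maao minr mxy wtu vehjj ofbvi hgvp edptc efxj
Hunk 3: at line 1 remove [minr,mxy,wtu] add [nhajg,bcnp,ourcr] -> 10 lines: ncfkl maao nhajg bcnp ourcr vehjj ofbvi hgvp edptc efxj
Hunk 4: at line 5 remove [ofbvi] add [jcim,vkvo] -> 11 lines: ncfkl maao nhajg bcnp ourcr vehjj jcim vkvo hgvp edptc efxj
Hunk 5: at line 2 remove [nhajg] add [dizhu,gpin] -> 12 lines: ncfkl maao dizhu gpin bcnp ourcr vehjj jcim vkvo hgvp edptc efxj
Hunk 6: at line 2 remove [gpin,bcnp,ourcr] add [roeq,zef,wjhy] -> 12 lines: ncfkl maao dizhu roeq zef wjhy vehjj jcim vkvo hgvp edptc efxj
Final line count: 12

Answer: 12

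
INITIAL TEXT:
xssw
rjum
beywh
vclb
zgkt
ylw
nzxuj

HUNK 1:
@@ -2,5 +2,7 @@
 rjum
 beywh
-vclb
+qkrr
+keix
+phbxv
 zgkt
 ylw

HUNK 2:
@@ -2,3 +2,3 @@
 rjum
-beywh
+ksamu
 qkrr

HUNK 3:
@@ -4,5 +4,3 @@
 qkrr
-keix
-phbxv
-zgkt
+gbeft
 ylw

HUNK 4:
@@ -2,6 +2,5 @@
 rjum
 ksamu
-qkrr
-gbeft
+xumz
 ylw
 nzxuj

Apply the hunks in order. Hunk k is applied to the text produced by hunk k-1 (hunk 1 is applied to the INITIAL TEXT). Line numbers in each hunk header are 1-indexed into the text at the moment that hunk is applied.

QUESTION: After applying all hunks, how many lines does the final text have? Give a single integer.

Answer: 6

Derivation:
Hunk 1: at line 2 remove [vclb] add [qkrr,keix,phbxv] -> 9 lines: xssw rjum beywh qkrr keix phbxv zgkt ylw nzxuj
Hunk 2: at line 2 remove [beywh] add [ksamu] -> 9 lines: xssw rjum ksamu qkrr keix phbxv zgkt ylw nzxuj
Hunk 3: at line 4 remove [keix,phbxv,zgkt] add [gbeft] -> 7 lines: xssw rjum ksamu qkrr gbeft ylw nzxuj
Hunk 4: at line 2 remove [qkrr,gbeft] add [xumz] -> 6 lines: xssw rjum ksamu xumz ylw nzxuj
Final line count: 6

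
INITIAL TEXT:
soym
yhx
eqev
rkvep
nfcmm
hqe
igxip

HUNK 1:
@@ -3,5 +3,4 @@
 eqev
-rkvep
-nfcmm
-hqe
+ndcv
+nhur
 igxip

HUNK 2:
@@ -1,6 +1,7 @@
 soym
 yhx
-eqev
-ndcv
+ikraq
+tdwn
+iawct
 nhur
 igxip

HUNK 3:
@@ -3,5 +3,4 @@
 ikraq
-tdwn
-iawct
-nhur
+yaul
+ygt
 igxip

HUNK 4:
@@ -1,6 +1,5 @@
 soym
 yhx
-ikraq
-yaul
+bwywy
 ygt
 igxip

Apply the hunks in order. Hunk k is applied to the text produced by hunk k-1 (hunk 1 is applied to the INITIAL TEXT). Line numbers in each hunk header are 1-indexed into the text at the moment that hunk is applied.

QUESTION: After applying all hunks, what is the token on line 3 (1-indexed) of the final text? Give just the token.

Answer: bwywy

Derivation:
Hunk 1: at line 3 remove [rkvep,nfcmm,hqe] add [ndcv,nhur] -> 6 lines: soym yhx eqev ndcv nhur igxip
Hunk 2: at line 1 remove [eqev,ndcv] add [ikraq,tdwn,iawct] -> 7 lines: soym yhx ikraq tdwn iawct nhur igxip
Hunk 3: at line 3 remove [tdwn,iawct,nhur] add [yaul,ygt] -> 6 lines: soym yhx ikraq yaul ygt igxip
Hunk 4: at line 1 remove [ikraq,yaul] add [bwywy] -> 5 lines: soym yhx bwywy ygt igxip
Final line 3: bwywy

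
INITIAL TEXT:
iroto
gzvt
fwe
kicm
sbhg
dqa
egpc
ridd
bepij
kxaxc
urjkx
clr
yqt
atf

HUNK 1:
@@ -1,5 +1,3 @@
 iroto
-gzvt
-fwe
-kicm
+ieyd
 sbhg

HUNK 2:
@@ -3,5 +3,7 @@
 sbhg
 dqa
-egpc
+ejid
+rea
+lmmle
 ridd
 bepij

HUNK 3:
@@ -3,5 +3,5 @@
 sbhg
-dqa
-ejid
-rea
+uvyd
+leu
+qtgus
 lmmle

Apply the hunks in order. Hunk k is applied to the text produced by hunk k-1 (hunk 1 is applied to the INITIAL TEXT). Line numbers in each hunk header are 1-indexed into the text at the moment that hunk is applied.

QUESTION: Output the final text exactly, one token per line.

Answer: iroto
ieyd
sbhg
uvyd
leu
qtgus
lmmle
ridd
bepij
kxaxc
urjkx
clr
yqt
atf

Derivation:
Hunk 1: at line 1 remove [gzvt,fwe,kicm] add [ieyd] -> 12 lines: iroto ieyd sbhg dqa egpc ridd bepij kxaxc urjkx clr yqt atf
Hunk 2: at line 3 remove [egpc] add [ejid,rea,lmmle] -> 14 lines: iroto ieyd sbhg dqa ejid rea lmmle ridd bepij kxaxc urjkx clr yqt atf
Hunk 3: at line 3 remove [dqa,ejid,rea] add [uvyd,leu,qtgus] -> 14 lines: iroto ieyd sbhg uvyd leu qtgus lmmle ridd bepij kxaxc urjkx clr yqt atf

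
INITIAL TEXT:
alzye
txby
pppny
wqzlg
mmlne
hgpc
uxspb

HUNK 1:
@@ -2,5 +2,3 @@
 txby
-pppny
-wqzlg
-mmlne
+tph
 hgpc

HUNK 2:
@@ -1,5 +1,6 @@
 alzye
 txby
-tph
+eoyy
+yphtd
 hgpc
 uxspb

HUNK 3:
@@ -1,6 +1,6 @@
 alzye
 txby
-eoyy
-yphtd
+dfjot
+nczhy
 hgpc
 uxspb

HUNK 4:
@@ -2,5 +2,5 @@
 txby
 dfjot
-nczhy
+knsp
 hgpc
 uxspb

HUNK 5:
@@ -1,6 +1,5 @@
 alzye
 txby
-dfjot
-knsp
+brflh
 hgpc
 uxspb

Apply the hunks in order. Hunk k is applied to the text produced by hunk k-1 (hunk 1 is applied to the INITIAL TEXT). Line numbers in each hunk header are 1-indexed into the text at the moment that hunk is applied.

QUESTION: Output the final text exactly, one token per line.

Hunk 1: at line 2 remove [pppny,wqzlg,mmlne] add [tph] -> 5 lines: alzye txby tph hgpc uxspb
Hunk 2: at line 1 remove [tph] add [eoyy,yphtd] -> 6 lines: alzye txby eoyy yphtd hgpc uxspb
Hunk 3: at line 1 remove [eoyy,yphtd] add [dfjot,nczhy] -> 6 lines: alzye txby dfjot nczhy hgpc uxspb
Hunk 4: at line 2 remove [nczhy] add [knsp] -> 6 lines: alzye txby dfjot knsp hgpc uxspb
Hunk 5: at line 1 remove [dfjot,knsp] add [brflh] -> 5 lines: alzye txby brflh hgpc uxspb

Answer: alzye
txby
brflh
hgpc
uxspb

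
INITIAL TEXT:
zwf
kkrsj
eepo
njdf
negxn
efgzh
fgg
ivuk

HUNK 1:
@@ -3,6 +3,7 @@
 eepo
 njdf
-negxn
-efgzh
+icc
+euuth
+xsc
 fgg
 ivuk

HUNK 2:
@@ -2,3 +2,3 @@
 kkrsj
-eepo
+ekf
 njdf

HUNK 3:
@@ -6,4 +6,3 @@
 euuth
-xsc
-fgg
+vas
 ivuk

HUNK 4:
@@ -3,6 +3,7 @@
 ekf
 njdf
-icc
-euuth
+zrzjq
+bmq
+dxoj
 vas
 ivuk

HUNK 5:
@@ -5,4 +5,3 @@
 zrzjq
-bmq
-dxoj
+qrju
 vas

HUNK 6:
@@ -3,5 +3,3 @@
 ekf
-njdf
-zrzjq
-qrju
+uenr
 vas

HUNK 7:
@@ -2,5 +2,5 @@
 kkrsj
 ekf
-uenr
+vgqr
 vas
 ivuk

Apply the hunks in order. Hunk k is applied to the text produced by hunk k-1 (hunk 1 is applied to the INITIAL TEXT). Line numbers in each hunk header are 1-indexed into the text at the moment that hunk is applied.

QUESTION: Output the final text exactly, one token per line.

Hunk 1: at line 3 remove [negxn,efgzh] add [icc,euuth,xsc] -> 9 lines: zwf kkrsj eepo njdf icc euuth xsc fgg ivuk
Hunk 2: at line 2 remove [eepo] add [ekf] -> 9 lines: zwf kkrsj ekf njdf icc euuth xsc fgg ivuk
Hunk 3: at line 6 remove [xsc,fgg] add [vas] -> 8 lines: zwf kkrsj ekf njdf icc euuth vas ivuk
Hunk 4: at line 3 remove [icc,euuth] add [zrzjq,bmq,dxoj] -> 9 lines: zwf kkrsj ekf njdf zrzjq bmq dxoj vas ivuk
Hunk 5: at line 5 remove [bmq,dxoj] add [qrju] -> 8 lines: zwf kkrsj ekf njdf zrzjq qrju vas ivuk
Hunk 6: at line 3 remove [njdf,zrzjq,qrju] add [uenr] -> 6 lines: zwf kkrsj ekf uenr vas ivuk
Hunk 7: at line 2 remove [uenr] add [vgqr] -> 6 lines: zwf kkrsj ekf vgqr vas ivuk

Answer: zwf
kkrsj
ekf
vgqr
vas
ivuk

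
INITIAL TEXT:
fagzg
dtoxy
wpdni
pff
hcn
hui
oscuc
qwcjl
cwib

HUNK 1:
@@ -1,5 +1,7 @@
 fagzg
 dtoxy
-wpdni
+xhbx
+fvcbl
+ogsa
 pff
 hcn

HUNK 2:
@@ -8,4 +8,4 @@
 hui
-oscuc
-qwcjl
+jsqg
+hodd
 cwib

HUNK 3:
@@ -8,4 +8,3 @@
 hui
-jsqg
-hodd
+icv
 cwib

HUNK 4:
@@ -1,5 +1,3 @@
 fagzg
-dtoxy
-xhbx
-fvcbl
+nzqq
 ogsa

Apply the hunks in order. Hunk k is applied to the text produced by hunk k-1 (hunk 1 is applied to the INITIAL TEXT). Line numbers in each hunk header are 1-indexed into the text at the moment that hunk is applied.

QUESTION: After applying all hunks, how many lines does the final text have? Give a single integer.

Answer: 8

Derivation:
Hunk 1: at line 1 remove [wpdni] add [xhbx,fvcbl,ogsa] -> 11 lines: fagzg dtoxy xhbx fvcbl ogsa pff hcn hui oscuc qwcjl cwib
Hunk 2: at line 8 remove [oscuc,qwcjl] add [jsqg,hodd] -> 11 lines: fagzg dtoxy xhbx fvcbl ogsa pff hcn hui jsqg hodd cwib
Hunk 3: at line 8 remove [jsqg,hodd] add [icv] -> 10 lines: fagzg dtoxy xhbx fvcbl ogsa pff hcn hui icv cwib
Hunk 4: at line 1 remove [dtoxy,xhbx,fvcbl] add [nzqq] -> 8 lines: fagzg nzqq ogsa pff hcn hui icv cwib
Final line count: 8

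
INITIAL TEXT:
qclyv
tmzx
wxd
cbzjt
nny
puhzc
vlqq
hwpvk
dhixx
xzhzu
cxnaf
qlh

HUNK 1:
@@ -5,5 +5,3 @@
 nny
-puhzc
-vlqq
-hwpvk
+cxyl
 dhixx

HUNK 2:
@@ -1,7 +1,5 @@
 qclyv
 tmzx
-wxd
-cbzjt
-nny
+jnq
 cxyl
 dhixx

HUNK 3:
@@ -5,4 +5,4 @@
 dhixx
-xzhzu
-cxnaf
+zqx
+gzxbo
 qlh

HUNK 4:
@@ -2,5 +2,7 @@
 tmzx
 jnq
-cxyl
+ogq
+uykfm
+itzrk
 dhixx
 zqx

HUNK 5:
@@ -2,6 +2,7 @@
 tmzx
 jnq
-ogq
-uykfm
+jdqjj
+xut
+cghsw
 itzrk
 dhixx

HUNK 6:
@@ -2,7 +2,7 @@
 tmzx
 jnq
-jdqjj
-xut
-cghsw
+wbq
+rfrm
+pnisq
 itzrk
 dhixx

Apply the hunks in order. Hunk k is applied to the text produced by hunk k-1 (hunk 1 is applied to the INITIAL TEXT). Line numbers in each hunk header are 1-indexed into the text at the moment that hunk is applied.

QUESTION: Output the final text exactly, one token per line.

Hunk 1: at line 5 remove [puhzc,vlqq,hwpvk] add [cxyl] -> 10 lines: qclyv tmzx wxd cbzjt nny cxyl dhixx xzhzu cxnaf qlh
Hunk 2: at line 1 remove [wxd,cbzjt,nny] add [jnq] -> 8 lines: qclyv tmzx jnq cxyl dhixx xzhzu cxnaf qlh
Hunk 3: at line 5 remove [xzhzu,cxnaf] add [zqx,gzxbo] -> 8 lines: qclyv tmzx jnq cxyl dhixx zqx gzxbo qlh
Hunk 4: at line 2 remove [cxyl] add [ogq,uykfm,itzrk] -> 10 lines: qclyv tmzx jnq ogq uykfm itzrk dhixx zqx gzxbo qlh
Hunk 5: at line 2 remove [ogq,uykfm] add [jdqjj,xut,cghsw] -> 11 lines: qclyv tmzx jnq jdqjj xut cghsw itzrk dhixx zqx gzxbo qlh
Hunk 6: at line 2 remove [jdqjj,xut,cghsw] add [wbq,rfrm,pnisq] -> 11 lines: qclyv tmzx jnq wbq rfrm pnisq itzrk dhixx zqx gzxbo qlh

Answer: qclyv
tmzx
jnq
wbq
rfrm
pnisq
itzrk
dhixx
zqx
gzxbo
qlh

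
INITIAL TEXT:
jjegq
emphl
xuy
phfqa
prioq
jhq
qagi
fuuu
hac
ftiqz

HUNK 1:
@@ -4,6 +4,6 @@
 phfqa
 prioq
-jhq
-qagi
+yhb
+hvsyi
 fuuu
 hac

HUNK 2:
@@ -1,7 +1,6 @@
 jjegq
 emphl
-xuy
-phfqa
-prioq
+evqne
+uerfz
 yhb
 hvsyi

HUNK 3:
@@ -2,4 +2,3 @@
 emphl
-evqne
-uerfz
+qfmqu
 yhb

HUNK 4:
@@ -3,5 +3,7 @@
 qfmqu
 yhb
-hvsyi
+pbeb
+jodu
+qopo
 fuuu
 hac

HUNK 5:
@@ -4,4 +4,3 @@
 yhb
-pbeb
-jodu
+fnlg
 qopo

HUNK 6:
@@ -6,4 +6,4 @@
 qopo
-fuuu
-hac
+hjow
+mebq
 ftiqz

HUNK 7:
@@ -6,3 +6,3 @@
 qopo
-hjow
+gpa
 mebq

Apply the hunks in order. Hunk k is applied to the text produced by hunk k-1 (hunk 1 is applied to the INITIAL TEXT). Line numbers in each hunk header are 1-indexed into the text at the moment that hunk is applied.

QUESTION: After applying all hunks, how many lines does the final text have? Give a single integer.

Answer: 9

Derivation:
Hunk 1: at line 4 remove [jhq,qagi] add [yhb,hvsyi] -> 10 lines: jjegq emphl xuy phfqa prioq yhb hvsyi fuuu hac ftiqz
Hunk 2: at line 1 remove [xuy,phfqa,prioq] add [evqne,uerfz] -> 9 lines: jjegq emphl evqne uerfz yhb hvsyi fuuu hac ftiqz
Hunk 3: at line 2 remove [evqne,uerfz] add [qfmqu] -> 8 lines: jjegq emphl qfmqu yhb hvsyi fuuu hac ftiqz
Hunk 4: at line 3 remove [hvsyi] add [pbeb,jodu,qopo] -> 10 lines: jjegq emphl qfmqu yhb pbeb jodu qopo fuuu hac ftiqz
Hunk 5: at line 4 remove [pbeb,jodu] add [fnlg] -> 9 lines: jjegq emphl qfmqu yhb fnlg qopo fuuu hac ftiqz
Hunk 6: at line 6 remove [fuuu,hac] add [hjow,mebq] -> 9 lines: jjegq emphl qfmqu yhb fnlg qopo hjow mebq ftiqz
Hunk 7: at line 6 remove [hjow] add [gpa] -> 9 lines: jjegq emphl qfmqu yhb fnlg qopo gpa mebq ftiqz
Final line count: 9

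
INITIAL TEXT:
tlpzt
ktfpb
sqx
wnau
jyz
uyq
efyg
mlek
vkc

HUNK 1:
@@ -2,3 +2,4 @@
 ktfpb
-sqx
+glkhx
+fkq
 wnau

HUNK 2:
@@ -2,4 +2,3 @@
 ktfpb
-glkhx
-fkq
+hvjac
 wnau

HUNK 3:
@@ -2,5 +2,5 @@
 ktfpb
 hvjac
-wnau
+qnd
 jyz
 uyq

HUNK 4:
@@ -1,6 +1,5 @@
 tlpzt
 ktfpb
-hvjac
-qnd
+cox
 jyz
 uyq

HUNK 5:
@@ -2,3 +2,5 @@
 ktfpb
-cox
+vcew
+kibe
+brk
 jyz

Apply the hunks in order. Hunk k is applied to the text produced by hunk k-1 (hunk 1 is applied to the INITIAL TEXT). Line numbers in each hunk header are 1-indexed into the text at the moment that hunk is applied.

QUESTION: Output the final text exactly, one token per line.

Hunk 1: at line 2 remove [sqx] add [glkhx,fkq] -> 10 lines: tlpzt ktfpb glkhx fkq wnau jyz uyq efyg mlek vkc
Hunk 2: at line 2 remove [glkhx,fkq] add [hvjac] -> 9 lines: tlpzt ktfpb hvjac wnau jyz uyq efyg mlek vkc
Hunk 3: at line 2 remove [wnau] add [qnd] -> 9 lines: tlpzt ktfpb hvjac qnd jyz uyq efyg mlek vkc
Hunk 4: at line 1 remove [hvjac,qnd] add [cox] -> 8 lines: tlpzt ktfpb cox jyz uyq efyg mlek vkc
Hunk 5: at line 2 remove [cox] add [vcew,kibe,brk] -> 10 lines: tlpzt ktfpb vcew kibe brk jyz uyq efyg mlek vkc

Answer: tlpzt
ktfpb
vcew
kibe
brk
jyz
uyq
efyg
mlek
vkc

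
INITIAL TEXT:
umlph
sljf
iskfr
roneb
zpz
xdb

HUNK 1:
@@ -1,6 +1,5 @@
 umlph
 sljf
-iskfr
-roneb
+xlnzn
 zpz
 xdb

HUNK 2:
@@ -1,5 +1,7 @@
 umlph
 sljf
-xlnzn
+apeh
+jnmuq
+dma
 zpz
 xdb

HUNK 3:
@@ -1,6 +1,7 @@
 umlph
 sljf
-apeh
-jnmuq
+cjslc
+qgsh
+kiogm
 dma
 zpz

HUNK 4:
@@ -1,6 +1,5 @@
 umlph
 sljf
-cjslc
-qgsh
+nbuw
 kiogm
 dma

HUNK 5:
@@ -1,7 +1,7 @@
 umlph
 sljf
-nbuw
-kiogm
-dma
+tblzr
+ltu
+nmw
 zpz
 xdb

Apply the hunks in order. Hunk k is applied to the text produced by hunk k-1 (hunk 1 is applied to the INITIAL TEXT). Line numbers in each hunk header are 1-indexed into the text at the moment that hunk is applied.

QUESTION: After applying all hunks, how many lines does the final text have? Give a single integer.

Answer: 7

Derivation:
Hunk 1: at line 1 remove [iskfr,roneb] add [xlnzn] -> 5 lines: umlph sljf xlnzn zpz xdb
Hunk 2: at line 1 remove [xlnzn] add [apeh,jnmuq,dma] -> 7 lines: umlph sljf apeh jnmuq dma zpz xdb
Hunk 3: at line 1 remove [apeh,jnmuq] add [cjslc,qgsh,kiogm] -> 8 lines: umlph sljf cjslc qgsh kiogm dma zpz xdb
Hunk 4: at line 1 remove [cjslc,qgsh] add [nbuw] -> 7 lines: umlph sljf nbuw kiogm dma zpz xdb
Hunk 5: at line 1 remove [nbuw,kiogm,dma] add [tblzr,ltu,nmw] -> 7 lines: umlph sljf tblzr ltu nmw zpz xdb
Final line count: 7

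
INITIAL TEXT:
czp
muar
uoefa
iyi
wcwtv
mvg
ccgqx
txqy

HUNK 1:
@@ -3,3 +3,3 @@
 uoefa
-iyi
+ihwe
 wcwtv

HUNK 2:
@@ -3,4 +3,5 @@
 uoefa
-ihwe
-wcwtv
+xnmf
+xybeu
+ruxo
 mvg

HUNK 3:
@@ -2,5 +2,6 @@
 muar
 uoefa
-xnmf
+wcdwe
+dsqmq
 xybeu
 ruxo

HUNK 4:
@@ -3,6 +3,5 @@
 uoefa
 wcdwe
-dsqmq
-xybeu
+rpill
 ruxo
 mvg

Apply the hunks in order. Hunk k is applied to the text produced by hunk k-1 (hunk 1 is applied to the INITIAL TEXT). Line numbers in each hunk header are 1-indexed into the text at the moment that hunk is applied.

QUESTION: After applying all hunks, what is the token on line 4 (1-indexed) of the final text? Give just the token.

Answer: wcdwe

Derivation:
Hunk 1: at line 3 remove [iyi] add [ihwe] -> 8 lines: czp muar uoefa ihwe wcwtv mvg ccgqx txqy
Hunk 2: at line 3 remove [ihwe,wcwtv] add [xnmf,xybeu,ruxo] -> 9 lines: czp muar uoefa xnmf xybeu ruxo mvg ccgqx txqy
Hunk 3: at line 2 remove [xnmf] add [wcdwe,dsqmq] -> 10 lines: czp muar uoefa wcdwe dsqmq xybeu ruxo mvg ccgqx txqy
Hunk 4: at line 3 remove [dsqmq,xybeu] add [rpill] -> 9 lines: czp muar uoefa wcdwe rpill ruxo mvg ccgqx txqy
Final line 4: wcdwe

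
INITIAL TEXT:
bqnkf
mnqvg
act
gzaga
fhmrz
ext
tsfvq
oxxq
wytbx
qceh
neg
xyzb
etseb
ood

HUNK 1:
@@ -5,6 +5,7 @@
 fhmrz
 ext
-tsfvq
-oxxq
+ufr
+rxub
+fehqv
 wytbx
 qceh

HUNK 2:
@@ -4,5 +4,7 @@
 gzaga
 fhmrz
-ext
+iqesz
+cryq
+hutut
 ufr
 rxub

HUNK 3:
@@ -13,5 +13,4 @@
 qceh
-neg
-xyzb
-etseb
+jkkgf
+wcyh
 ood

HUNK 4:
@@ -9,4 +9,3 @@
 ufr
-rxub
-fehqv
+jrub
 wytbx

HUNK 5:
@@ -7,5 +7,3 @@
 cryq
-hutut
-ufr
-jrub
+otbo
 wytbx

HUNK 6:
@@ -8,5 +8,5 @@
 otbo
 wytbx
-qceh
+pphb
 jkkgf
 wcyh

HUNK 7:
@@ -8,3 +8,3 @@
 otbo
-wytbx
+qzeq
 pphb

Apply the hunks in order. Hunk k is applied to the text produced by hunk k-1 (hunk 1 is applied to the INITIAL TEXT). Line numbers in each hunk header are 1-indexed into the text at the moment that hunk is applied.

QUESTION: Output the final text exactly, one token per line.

Answer: bqnkf
mnqvg
act
gzaga
fhmrz
iqesz
cryq
otbo
qzeq
pphb
jkkgf
wcyh
ood

Derivation:
Hunk 1: at line 5 remove [tsfvq,oxxq] add [ufr,rxub,fehqv] -> 15 lines: bqnkf mnqvg act gzaga fhmrz ext ufr rxub fehqv wytbx qceh neg xyzb etseb ood
Hunk 2: at line 4 remove [ext] add [iqesz,cryq,hutut] -> 17 lines: bqnkf mnqvg act gzaga fhmrz iqesz cryq hutut ufr rxub fehqv wytbx qceh neg xyzb etseb ood
Hunk 3: at line 13 remove [neg,xyzb,etseb] add [jkkgf,wcyh] -> 16 lines: bqnkf mnqvg act gzaga fhmrz iqesz cryq hutut ufr rxub fehqv wytbx qceh jkkgf wcyh ood
Hunk 4: at line 9 remove [rxub,fehqv] add [jrub] -> 15 lines: bqnkf mnqvg act gzaga fhmrz iqesz cryq hutut ufr jrub wytbx qceh jkkgf wcyh ood
Hunk 5: at line 7 remove [hutut,ufr,jrub] add [otbo] -> 13 lines: bqnkf mnqvg act gzaga fhmrz iqesz cryq otbo wytbx qceh jkkgf wcyh ood
Hunk 6: at line 8 remove [qceh] add [pphb] -> 13 lines: bqnkf mnqvg act gzaga fhmrz iqesz cryq otbo wytbx pphb jkkgf wcyh ood
Hunk 7: at line 8 remove [wytbx] add [qzeq] -> 13 lines: bqnkf mnqvg act gzaga fhmrz iqesz cryq otbo qzeq pphb jkkgf wcyh ood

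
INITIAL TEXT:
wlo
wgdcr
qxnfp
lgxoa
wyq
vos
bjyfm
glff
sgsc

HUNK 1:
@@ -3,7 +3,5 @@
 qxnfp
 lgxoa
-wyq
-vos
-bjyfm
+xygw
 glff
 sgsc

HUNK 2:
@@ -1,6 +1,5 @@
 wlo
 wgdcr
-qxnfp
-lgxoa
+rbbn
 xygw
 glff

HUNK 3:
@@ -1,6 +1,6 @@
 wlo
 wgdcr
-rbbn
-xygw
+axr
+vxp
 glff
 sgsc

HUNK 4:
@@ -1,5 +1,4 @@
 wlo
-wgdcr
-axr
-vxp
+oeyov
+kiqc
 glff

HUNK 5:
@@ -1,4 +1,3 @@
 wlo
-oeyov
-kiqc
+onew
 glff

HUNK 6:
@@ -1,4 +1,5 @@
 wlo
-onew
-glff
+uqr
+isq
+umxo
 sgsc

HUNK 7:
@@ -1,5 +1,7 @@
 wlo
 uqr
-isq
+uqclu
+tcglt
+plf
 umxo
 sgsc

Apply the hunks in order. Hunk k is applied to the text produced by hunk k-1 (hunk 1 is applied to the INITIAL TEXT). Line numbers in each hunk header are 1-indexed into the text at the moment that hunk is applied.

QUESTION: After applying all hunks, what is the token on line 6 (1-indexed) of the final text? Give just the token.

Hunk 1: at line 3 remove [wyq,vos,bjyfm] add [xygw] -> 7 lines: wlo wgdcr qxnfp lgxoa xygw glff sgsc
Hunk 2: at line 1 remove [qxnfp,lgxoa] add [rbbn] -> 6 lines: wlo wgdcr rbbn xygw glff sgsc
Hunk 3: at line 1 remove [rbbn,xygw] add [axr,vxp] -> 6 lines: wlo wgdcr axr vxp glff sgsc
Hunk 4: at line 1 remove [wgdcr,axr,vxp] add [oeyov,kiqc] -> 5 lines: wlo oeyov kiqc glff sgsc
Hunk 5: at line 1 remove [oeyov,kiqc] add [onew] -> 4 lines: wlo onew glff sgsc
Hunk 6: at line 1 remove [onew,glff] add [uqr,isq,umxo] -> 5 lines: wlo uqr isq umxo sgsc
Hunk 7: at line 1 remove [isq] add [uqclu,tcglt,plf] -> 7 lines: wlo uqr uqclu tcglt plf umxo sgsc
Final line 6: umxo

Answer: umxo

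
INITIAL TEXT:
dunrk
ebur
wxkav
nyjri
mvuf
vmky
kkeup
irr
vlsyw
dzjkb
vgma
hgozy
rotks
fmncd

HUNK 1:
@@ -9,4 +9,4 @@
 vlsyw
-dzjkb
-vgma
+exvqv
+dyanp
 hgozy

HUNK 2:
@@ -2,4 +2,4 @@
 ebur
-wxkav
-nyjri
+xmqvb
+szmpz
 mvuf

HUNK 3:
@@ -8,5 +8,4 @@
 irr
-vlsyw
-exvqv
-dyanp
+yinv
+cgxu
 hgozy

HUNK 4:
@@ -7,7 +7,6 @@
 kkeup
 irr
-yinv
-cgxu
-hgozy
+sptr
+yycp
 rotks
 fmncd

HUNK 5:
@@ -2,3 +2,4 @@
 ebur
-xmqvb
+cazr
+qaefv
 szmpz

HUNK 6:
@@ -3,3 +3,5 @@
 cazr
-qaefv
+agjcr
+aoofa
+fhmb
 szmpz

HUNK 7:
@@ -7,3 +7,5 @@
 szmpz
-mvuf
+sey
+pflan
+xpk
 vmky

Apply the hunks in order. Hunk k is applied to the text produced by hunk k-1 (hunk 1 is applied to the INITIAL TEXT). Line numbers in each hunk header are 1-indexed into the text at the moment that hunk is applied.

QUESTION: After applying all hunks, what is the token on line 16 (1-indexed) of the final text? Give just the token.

Answer: rotks

Derivation:
Hunk 1: at line 9 remove [dzjkb,vgma] add [exvqv,dyanp] -> 14 lines: dunrk ebur wxkav nyjri mvuf vmky kkeup irr vlsyw exvqv dyanp hgozy rotks fmncd
Hunk 2: at line 2 remove [wxkav,nyjri] add [xmqvb,szmpz] -> 14 lines: dunrk ebur xmqvb szmpz mvuf vmky kkeup irr vlsyw exvqv dyanp hgozy rotks fmncd
Hunk 3: at line 8 remove [vlsyw,exvqv,dyanp] add [yinv,cgxu] -> 13 lines: dunrk ebur xmqvb szmpz mvuf vmky kkeup irr yinv cgxu hgozy rotks fmncd
Hunk 4: at line 7 remove [yinv,cgxu,hgozy] add [sptr,yycp] -> 12 lines: dunrk ebur xmqvb szmpz mvuf vmky kkeup irr sptr yycp rotks fmncd
Hunk 5: at line 2 remove [xmqvb] add [cazr,qaefv] -> 13 lines: dunrk ebur cazr qaefv szmpz mvuf vmky kkeup irr sptr yycp rotks fmncd
Hunk 6: at line 3 remove [qaefv] add [agjcr,aoofa,fhmb] -> 15 lines: dunrk ebur cazr agjcr aoofa fhmb szmpz mvuf vmky kkeup irr sptr yycp rotks fmncd
Hunk 7: at line 7 remove [mvuf] add [sey,pflan,xpk] -> 17 lines: dunrk ebur cazr agjcr aoofa fhmb szmpz sey pflan xpk vmky kkeup irr sptr yycp rotks fmncd
Final line 16: rotks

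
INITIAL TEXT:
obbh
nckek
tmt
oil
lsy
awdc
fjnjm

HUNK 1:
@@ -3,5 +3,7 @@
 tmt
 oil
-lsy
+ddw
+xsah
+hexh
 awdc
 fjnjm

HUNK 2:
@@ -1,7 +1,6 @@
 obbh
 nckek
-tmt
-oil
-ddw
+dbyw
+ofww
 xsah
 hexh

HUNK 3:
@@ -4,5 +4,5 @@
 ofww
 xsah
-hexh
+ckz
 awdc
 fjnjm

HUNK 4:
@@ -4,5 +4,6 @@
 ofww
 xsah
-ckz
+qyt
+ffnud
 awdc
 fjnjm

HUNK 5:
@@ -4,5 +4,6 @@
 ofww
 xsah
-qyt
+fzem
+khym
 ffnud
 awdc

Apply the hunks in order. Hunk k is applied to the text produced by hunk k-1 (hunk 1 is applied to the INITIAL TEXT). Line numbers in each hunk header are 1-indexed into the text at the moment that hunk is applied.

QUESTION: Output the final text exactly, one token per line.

Answer: obbh
nckek
dbyw
ofww
xsah
fzem
khym
ffnud
awdc
fjnjm

Derivation:
Hunk 1: at line 3 remove [lsy] add [ddw,xsah,hexh] -> 9 lines: obbh nckek tmt oil ddw xsah hexh awdc fjnjm
Hunk 2: at line 1 remove [tmt,oil,ddw] add [dbyw,ofww] -> 8 lines: obbh nckek dbyw ofww xsah hexh awdc fjnjm
Hunk 3: at line 4 remove [hexh] add [ckz] -> 8 lines: obbh nckek dbyw ofww xsah ckz awdc fjnjm
Hunk 4: at line 4 remove [ckz] add [qyt,ffnud] -> 9 lines: obbh nckek dbyw ofww xsah qyt ffnud awdc fjnjm
Hunk 5: at line 4 remove [qyt] add [fzem,khym] -> 10 lines: obbh nckek dbyw ofww xsah fzem khym ffnud awdc fjnjm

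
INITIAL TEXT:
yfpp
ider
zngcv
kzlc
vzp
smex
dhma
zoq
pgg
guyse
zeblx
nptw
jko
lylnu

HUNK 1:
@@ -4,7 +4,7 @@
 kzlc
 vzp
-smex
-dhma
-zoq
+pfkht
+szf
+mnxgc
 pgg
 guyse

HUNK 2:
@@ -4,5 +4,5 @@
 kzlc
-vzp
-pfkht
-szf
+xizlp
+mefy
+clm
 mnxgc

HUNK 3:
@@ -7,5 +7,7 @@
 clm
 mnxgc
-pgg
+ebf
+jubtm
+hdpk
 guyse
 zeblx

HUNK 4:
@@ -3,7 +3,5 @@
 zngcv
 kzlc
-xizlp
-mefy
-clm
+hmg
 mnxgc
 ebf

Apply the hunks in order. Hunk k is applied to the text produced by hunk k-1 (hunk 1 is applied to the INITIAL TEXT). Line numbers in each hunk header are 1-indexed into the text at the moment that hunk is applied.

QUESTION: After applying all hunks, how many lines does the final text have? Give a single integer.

Answer: 14

Derivation:
Hunk 1: at line 4 remove [smex,dhma,zoq] add [pfkht,szf,mnxgc] -> 14 lines: yfpp ider zngcv kzlc vzp pfkht szf mnxgc pgg guyse zeblx nptw jko lylnu
Hunk 2: at line 4 remove [vzp,pfkht,szf] add [xizlp,mefy,clm] -> 14 lines: yfpp ider zngcv kzlc xizlp mefy clm mnxgc pgg guyse zeblx nptw jko lylnu
Hunk 3: at line 7 remove [pgg] add [ebf,jubtm,hdpk] -> 16 lines: yfpp ider zngcv kzlc xizlp mefy clm mnxgc ebf jubtm hdpk guyse zeblx nptw jko lylnu
Hunk 4: at line 3 remove [xizlp,mefy,clm] add [hmg] -> 14 lines: yfpp ider zngcv kzlc hmg mnxgc ebf jubtm hdpk guyse zeblx nptw jko lylnu
Final line count: 14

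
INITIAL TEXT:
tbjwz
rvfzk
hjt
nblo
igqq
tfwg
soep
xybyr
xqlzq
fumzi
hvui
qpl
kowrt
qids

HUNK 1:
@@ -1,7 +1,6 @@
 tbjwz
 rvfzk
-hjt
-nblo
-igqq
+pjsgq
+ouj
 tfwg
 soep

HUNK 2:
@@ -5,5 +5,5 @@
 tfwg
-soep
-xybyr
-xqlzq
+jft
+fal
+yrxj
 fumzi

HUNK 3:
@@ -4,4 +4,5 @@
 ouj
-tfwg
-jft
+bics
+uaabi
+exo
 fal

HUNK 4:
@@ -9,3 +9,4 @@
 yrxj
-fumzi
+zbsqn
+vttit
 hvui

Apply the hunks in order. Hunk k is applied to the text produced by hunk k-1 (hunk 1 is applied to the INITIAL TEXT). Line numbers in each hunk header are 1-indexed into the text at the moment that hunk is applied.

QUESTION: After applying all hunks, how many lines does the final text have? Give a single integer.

Answer: 15

Derivation:
Hunk 1: at line 1 remove [hjt,nblo,igqq] add [pjsgq,ouj] -> 13 lines: tbjwz rvfzk pjsgq ouj tfwg soep xybyr xqlzq fumzi hvui qpl kowrt qids
Hunk 2: at line 5 remove [soep,xybyr,xqlzq] add [jft,fal,yrxj] -> 13 lines: tbjwz rvfzk pjsgq ouj tfwg jft fal yrxj fumzi hvui qpl kowrt qids
Hunk 3: at line 4 remove [tfwg,jft] add [bics,uaabi,exo] -> 14 lines: tbjwz rvfzk pjsgq ouj bics uaabi exo fal yrxj fumzi hvui qpl kowrt qids
Hunk 4: at line 9 remove [fumzi] add [zbsqn,vttit] -> 15 lines: tbjwz rvfzk pjsgq ouj bics uaabi exo fal yrxj zbsqn vttit hvui qpl kowrt qids
Final line count: 15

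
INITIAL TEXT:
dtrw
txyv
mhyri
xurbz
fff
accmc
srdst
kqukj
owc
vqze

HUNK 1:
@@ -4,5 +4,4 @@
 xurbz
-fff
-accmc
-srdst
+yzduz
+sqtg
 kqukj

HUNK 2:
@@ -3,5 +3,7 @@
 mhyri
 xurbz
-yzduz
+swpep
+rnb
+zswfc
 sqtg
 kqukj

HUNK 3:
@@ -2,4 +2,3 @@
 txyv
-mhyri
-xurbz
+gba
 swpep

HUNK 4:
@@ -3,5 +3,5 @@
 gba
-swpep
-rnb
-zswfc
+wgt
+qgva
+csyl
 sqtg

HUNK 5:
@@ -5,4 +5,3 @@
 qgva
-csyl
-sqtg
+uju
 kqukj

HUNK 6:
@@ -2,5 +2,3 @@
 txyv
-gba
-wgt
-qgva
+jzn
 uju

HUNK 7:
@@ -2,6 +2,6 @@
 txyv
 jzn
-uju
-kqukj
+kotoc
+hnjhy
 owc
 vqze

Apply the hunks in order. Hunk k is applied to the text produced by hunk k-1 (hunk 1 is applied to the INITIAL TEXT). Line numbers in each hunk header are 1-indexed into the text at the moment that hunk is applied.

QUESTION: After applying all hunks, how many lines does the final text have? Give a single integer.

Answer: 7

Derivation:
Hunk 1: at line 4 remove [fff,accmc,srdst] add [yzduz,sqtg] -> 9 lines: dtrw txyv mhyri xurbz yzduz sqtg kqukj owc vqze
Hunk 2: at line 3 remove [yzduz] add [swpep,rnb,zswfc] -> 11 lines: dtrw txyv mhyri xurbz swpep rnb zswfc sqtg kqukj owc vqze
Hunk 3: at line 2 remove [mhyri,xurbz] add [gba] -> 10 lines: dtrw txyv gba swpep rnb zswfc sqtg kqukj owc vqze
Hunk 4: at line 3 remove [swpep,rnb,zswfc] add [wgt,qgva,csyl] -> 10 lines: dtrw txyv gba wgt qgva csyl sqtg kqukj owc vqze
Hunk 5: at line 5 remove [csyl,sqtg] add [uju] -> 9 lines: dtrw txyv gba wgt qgva uju kqukj owc vqze
Hunk 6: at line 2 remove [gba,wgt,qgva] add [jzn] -> 7 lines: dtrw txyv jzn uju kqukj owc vqze
Hunk 7: at line 2 remove [uju,kqukj] add [kotoc,hnjhy] -> 7 lines: dtrw txyv jzn kotoc hnjhy owc vqze
Final line count: 7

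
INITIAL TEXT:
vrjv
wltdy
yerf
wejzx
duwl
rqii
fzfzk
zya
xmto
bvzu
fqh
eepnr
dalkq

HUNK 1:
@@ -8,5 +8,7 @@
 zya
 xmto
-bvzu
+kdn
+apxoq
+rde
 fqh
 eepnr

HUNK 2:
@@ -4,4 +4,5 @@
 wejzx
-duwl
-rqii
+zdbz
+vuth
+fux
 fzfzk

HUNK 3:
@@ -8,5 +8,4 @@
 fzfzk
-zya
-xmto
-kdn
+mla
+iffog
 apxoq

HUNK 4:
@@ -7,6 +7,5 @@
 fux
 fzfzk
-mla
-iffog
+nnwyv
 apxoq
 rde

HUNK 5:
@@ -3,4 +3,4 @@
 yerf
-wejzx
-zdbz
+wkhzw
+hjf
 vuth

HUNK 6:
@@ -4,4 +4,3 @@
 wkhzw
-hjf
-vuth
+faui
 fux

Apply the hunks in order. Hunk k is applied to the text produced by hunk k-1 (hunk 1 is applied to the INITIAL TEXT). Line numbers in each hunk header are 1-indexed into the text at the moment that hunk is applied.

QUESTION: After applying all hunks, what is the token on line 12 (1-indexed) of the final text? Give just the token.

Hunk 1: at line 8 remove [bvzu] add [kdn,apxoq,rde] -> 15 lines: vrjv wltdy yerf wejzx duwl rqii fzfzk zya xmto kdn apxoq rde fqh eepnr dalkq
Hunk 2: at line 4 remove [duwl,rqii] add [zdbz,vuth,fux] -> 16 lines: vrjv wltdy yerf wejzx zdbz vuth fux fzfzk zya xmto kdn apxoq rde fqh eepnr dalkq
Hunk 3: at line 8 remove [zya,xmto,kdn] add [mla,iffog] -> 15 lines: vrjv wltdy yerf wejzx zdbz vuth fux fzfzk mla iffog apxoq rde fqh eepnr dalkq
Hunk 4: at line 7 remove [mla,iffog] add [nnwyv] -> 14 lines: vrjv wltdy yerf wejzx zdbz vuth fux fzfzk nnwyv apxoq rde fqh eepnr dalkq
Hunk 5: at line 3 remove [wejzx,zdbz] add [wkhzw,hjf] -> 14 lines: vrjv wltdy yerf wkhzw hjf vuth fux fzfzk nnwyv apxoq rde fqh eepnr dalkq
Hunk 6: at line 4 remove [hjf,vuth] add [faui] -> 13 lines: vrjv wltdy yerf wkhzw faui fux fzfzk nnwyv apxoq rde fqh eepnr dalkq
Final line 12: eepnr

Answer: eepnr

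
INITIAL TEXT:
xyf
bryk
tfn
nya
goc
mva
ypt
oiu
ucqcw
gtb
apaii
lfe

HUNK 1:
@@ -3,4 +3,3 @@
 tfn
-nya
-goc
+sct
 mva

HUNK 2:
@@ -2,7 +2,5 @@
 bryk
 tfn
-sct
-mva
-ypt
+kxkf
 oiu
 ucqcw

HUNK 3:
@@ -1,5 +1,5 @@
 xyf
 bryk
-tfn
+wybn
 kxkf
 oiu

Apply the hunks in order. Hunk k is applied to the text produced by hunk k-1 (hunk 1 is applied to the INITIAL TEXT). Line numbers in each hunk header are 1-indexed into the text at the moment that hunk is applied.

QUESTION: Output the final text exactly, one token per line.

Answer: xyf
bryk
wybn
kxkf
oiu
ucqcw
gtb
apaii
lfe

Derivation:
Hunk 1: at line 3 remove [nya,goc] add [sct] -> 11 lines: xyf bryk tfn sct mva ypt oiu ucqcw gtb apaii lfe
Hunk 2: at line 2 remove [sct,mva,ypt] add [kxkf] -> 9 lines: xyf bryk tfn kxkf oiu ucqcw gtb apaii lfe
Hunk 3: at line 1 remove [tfn] add [wybn] -> 9 lines: xyf bryk wybn kxkf oiu ucqcw gtb apaii lfe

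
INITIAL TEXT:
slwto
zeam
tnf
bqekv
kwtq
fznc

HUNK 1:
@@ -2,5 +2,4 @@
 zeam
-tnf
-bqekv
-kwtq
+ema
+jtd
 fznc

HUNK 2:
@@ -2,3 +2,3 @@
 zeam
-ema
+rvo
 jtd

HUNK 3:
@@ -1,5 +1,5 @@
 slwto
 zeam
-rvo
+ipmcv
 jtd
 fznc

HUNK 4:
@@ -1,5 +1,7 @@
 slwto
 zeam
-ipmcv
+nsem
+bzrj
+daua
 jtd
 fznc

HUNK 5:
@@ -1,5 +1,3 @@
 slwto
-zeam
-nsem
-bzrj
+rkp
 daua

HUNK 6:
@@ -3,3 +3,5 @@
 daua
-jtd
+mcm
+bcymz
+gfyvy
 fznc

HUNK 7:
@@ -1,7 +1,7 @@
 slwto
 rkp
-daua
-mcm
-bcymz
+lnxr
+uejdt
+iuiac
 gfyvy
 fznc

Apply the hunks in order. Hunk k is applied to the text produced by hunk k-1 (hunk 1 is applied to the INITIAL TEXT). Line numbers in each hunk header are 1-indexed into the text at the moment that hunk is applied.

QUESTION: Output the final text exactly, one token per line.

Hunk 1: at line 2 remove [tnf,bqekv,kwtq] add [ema,jtd] -> 5 lines: slwto zeam ema jtd fznc
Hunk 2: at line 2 remove [ema] add [rvo] -> 5 lines: slwto zeam rvo jtd fznc
Hunk 3: at line 1 remove [rvo] add [ipmcv] -> 5 lines: slwto zeam ipmcv jtd fznc
Hunk 4: at line 1 remove [ipmcv] add [nsem,bzrj,daua] -> 7 lines: slwto zeam nsem bzrj daua jtd fznc
Hunk 5: at line 1 remove [zeam,nsem,bzrj] add [rkp] -> 5 lines: slwto rkp daua jtd fznc
Hunk 6: at line 3 remove [jtd] add [mcm,bcymz,gfyvy] -> 7 lines: slwto rkp daua mcm bcymz gfyvy fznc
Hunk 7: at line 1 remove [daua,mcm,bcymz] add [lnxr,uejdt,iuiac] -> 7 lines: slwto rkp lnxr uejdt iuiac gfyvy fznc

Answer: slwto
rkp
lnxr
uejdt
iuiac
gfyvy
fznc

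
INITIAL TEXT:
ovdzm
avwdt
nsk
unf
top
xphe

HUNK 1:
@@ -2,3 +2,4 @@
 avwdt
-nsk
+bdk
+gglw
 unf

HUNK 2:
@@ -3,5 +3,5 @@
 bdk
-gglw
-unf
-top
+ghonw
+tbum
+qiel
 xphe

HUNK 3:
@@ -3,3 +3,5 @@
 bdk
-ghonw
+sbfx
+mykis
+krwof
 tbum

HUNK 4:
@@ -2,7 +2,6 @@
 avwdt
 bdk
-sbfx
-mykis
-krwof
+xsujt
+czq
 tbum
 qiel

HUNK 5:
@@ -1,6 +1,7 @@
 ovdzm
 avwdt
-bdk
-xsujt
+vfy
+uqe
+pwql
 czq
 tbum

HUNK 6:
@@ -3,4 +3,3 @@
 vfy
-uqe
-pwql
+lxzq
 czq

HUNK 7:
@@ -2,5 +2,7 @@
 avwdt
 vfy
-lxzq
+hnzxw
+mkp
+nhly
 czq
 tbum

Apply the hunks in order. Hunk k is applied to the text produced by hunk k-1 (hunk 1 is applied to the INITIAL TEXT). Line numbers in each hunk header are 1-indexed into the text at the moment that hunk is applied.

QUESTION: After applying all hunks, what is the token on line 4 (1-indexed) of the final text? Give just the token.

Answer: hnzxw

Derivation:
Hunk 1: at line 2 remove [nsk] add [bdk,gglw] -> 7 lines: ovdzm avwdt bdk gglw unf top xphe
Hunk 2: at line 3 remove [gglw,unf,top] add [ghonw,tbum,qiel] -> 7 lines: ovdzm avwdt bdk ghonw tbum qiel xphe
Hunk 3: at line 3 remove [ghonw] add [sbfx,mykis,krwof] -> 9 lines: ovdzm avwdt bdk sbfx mykis krwof tbum qiel xphe
Hunk 4: at line 2 remove [sbfx,mykis,krwof] add [xsujt,czq] -> 8 lines: ovdzm avwdt bdk xsujt czq tbum qiel xphe
Hunk 5: at line 1 remove [bdk,xsujt] add [vfy,uqe,pwql] -> 9 lines: ovdzm avwdt vfy uqe pwql czq tbum qiel xphe
Hunk 6: at line 3 remove [uqe,pwql] add [lxzq] -> 8 lines: ovdzm avwdt vfy lxzq czq tbum qiel xphe
Hunk 7: at line 2 remove [lxzq] add [hnzxw,mkp,nhly] -> 10 lines: ovdzm avwdt vfy hnzxw mkp nhly czq tbum qiel xphe
Final line 4: hnzxw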